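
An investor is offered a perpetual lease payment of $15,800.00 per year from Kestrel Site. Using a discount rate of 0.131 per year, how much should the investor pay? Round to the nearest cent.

Level perpetuity: PV = C / r = $15,800.00 / 0.131 = $120,610.69

$120610.69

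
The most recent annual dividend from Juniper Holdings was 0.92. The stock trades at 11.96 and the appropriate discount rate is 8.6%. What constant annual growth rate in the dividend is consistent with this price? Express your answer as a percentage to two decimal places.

P = D₀(1+g)/(r−g) ⇒ P(r−g) = D₀(1+g) ⇒ g(P+D₀) = P·r − D₀
g = (P·r − D₀)/(P + D₀) = (11.96×0.086 − 0.92) / (11.96 + 0.92) = 0.008429

0.84%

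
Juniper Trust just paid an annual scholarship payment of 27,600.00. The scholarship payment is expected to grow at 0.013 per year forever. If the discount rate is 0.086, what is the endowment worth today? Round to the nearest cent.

D₁ = D₀ × (1 + g) = 27,600.00 × 1.013 = 27,958.8000
Growing perpetuity: P = D₁ / (r − g) = 27,958.8000 / (0.086 − 0.013) = 382,997.26

382997.26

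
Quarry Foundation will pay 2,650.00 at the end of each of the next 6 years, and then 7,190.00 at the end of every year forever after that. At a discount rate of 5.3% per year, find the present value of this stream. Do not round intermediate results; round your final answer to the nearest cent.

PV of 6-year annuity: 2,650.00 × [1 − (1+0.053)^−6] / 0.053 = 13322.49565
Perpetuity value at year 6: 7,190.00 / 0.053 = 135660.37736
PV of perpetuity: 135660.37736 / (1+0.053)^6 = 99513.68160
Total PV = 13322.49565 + 99513.68160 = 112836.17726

112836.18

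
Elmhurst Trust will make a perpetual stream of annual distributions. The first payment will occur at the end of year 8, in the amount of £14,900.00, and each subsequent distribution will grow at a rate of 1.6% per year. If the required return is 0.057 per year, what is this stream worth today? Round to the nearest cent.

£246534.39

Value at end of year 7: C₁ / (r − g) = £14,900.00 / (0.057 − 0.016) = £363,414.6341
Discount to today: PV = £363,414.6341 / (1 + 0.057)^7 = £363,414.6341 / 1.474093 = £246,534.39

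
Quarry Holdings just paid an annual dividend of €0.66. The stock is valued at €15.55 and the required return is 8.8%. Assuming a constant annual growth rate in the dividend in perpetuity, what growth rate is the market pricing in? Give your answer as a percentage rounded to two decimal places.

4.37%

P = D₀(1+g)/(r−g) ⇒ P(r−g) = D₀(1+g) ⇒ g(P+D₀) = P·r − D₀
g = (P·r − D₀)/(P + D₀) = (€15.55×0.088 − €0.66) / (€15.55 + €0.66) = 0.043701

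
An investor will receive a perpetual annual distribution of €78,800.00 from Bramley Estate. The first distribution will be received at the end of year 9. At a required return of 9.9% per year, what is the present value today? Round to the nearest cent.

Value at end of year 8: C / r = €78,800.00 / 0.099 = €795,959.5960
Discount to today: PV = €795,959.5960 / (1 + 0.099)^8 = €795,959.5960 / 2.128049 = €374,032.62

€374032.62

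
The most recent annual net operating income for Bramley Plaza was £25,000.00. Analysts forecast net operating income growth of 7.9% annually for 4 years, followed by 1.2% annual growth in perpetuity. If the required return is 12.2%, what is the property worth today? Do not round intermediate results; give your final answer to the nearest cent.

D_1 = 26975.00000
D_2 = 29106.02500
D_3 = 31405.40098
D_4 = 33886.42765
Terminal value at year 4: TV = D_4×(1+g_2)/(r−g_2) = 34293.06478/0.11 = 311755.13440
P_0 = D_1/(1+r)^1 + D_2/(1+r)^2 + D_3/(1+r)^3 + D_4/(1+r)^4 + TV/(1+r)^4
    = 24041.88948 + 23120.49800 + 22234.41831 + 21382.29710 + 196717.13336 = 287496.23625

£287496.24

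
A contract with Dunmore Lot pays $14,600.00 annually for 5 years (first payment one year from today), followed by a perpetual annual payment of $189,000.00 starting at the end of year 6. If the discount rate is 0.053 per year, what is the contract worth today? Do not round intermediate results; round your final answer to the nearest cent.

PV of 5-year annuity: $14,600.00 × [1 − (1+0.053)^−5] / 0.053 = 62689.57875
Perpetuity value at year 5: $189,000.00 / 0.053 = 3566037.73585
PV of perpetuity: 3566037.73585 / (1+0.053)^5 = 2754508.25750
Total PV = 62689.57875 + 2754508.25750 = 2817197.83625

$2817197.84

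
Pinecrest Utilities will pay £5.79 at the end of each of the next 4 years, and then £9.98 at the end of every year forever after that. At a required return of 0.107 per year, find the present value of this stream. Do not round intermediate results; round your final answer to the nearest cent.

£80.19

PV of 4-year annuity: £5.79 × [1 − (1+0.107)^−4] / 0.107 = 18.07883
Perpetuity value at year 4: £9.98 / 0.107 = 93.27103
PV of perpetuity: 93.27103 / (1+0.107)^4 = 62.10925
Total PV = 18.07883 + 62.10925 = 80.18808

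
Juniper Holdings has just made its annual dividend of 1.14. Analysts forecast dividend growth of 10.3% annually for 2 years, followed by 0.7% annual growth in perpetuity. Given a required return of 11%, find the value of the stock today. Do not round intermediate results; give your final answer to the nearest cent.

D_1 = 1.25742
D_2 = 1.38693
Terminal value at year 2: TV = D_2×(1+g_2)/(r−g_2) = 1.39664/0.103 = 13.55964
P_0 = D_1/(1+r)^1 + D_2/(1+r)^2 + TV/(1+r)^2
    = 1.13281 + 1.12567 + 11.00531 = 13.26378

13.26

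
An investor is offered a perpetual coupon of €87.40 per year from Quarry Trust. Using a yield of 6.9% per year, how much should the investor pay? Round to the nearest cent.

€1266.67

Level perpetuity: PV = C / r = €87.40 / 0.069 = €1,266.67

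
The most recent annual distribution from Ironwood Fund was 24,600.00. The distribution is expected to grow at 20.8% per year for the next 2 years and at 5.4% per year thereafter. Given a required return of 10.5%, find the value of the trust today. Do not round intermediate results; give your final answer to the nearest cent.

D_1 = 29716.80000
D_2 = 35897.89440
Terminal value at year 2: TV = D_2×(1+g_2)/(r−g_2) = 37836.38070/0.051 = 741889.81760
P_0 = D_1/(1+r)^1 + D_2/(1+r)^2 + TV/(1+r)^2
    = 26893.03167 + 29399.80295 + 607595.92768 = 663888.76231

663888.76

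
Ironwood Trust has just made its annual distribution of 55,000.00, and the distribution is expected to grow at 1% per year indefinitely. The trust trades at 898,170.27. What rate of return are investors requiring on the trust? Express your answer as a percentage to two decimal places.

D₁ = 55,000.00 × 1.01 = 55,550.0000
P = D₁/(r − g) ⇒ r = D₁/P + g = 55,550.0000/898,170.27 + 0.01 = 0.061848 + 0.01 = 0.071848

7.18%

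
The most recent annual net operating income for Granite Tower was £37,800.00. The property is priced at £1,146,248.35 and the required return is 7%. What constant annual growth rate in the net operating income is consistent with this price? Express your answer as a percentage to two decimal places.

P = D₀(1+g)/(r−g) ⇒ P(r−g) = D₀(1+g) ⇒ g(P+D₀) = P·r − D₀
g = (P·r − D₀)/(P + D₀) = (£1,146,248.35×0.07 − £37,800.00) / (£1,146,248.35 + £37,800.00) = 0.035841

3.58%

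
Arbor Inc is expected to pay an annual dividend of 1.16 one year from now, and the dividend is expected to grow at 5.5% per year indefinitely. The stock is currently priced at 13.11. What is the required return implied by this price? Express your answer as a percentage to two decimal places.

14.35%

P = D₁/(r − g) ⇒ r = D₁/P + g = 1.1600/13.11 + 0.055 = 0.088482 + 0.055 = 0.143482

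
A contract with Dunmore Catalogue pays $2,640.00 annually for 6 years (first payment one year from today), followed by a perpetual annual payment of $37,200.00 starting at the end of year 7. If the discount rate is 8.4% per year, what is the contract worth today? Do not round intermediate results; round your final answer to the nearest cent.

PV of 6-year annuity: $2,640.00 × [1 − (1+0.084)^−6] / 0.084 = 12057.70941
Perpetuity value at year 6: $37,200.00 / 0.084 = 442857.14286
PV of perpetuity: 442857.14286 / (1+0.084)^6 = 272953.05572
Total PV = 12057.70941 + 272953.05572 = 285010.76513

$285010.77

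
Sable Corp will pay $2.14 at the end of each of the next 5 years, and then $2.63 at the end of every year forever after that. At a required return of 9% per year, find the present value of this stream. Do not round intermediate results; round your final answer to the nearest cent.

$27.32

PV of 5-year annuity: $2.14 × [1 − (1+0.09)^−5] / 0.09 = 8.32385
Perpetuity value at year 5: $2.63 / 0.09 = 29.22222
PV of perpetuity: 29.22222 / (1+0.09)^5 = 18.99244
Total PV = 8.32385 + 18.99244 = 27.31629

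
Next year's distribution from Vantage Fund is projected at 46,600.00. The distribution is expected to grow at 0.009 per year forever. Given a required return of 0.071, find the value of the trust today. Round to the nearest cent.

751612.90

Growing perpetuity: P = D₁ / (r − g) = 46,600.0000 / (0.071 − 0.009) = 751,612.90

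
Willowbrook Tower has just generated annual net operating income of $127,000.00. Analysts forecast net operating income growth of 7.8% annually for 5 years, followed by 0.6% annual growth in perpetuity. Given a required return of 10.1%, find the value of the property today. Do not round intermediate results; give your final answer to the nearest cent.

$1806434.72

D_1 = 136906.00000
D_2 = 147584.66800
D_3 = 159096.27210
D_4 = 171505.78133
D_5 = 184883.23227
Terminal value at year 5: TV = D_5×(1+g_2)/(r−g_2) = 185992.53167/0.095 = 1957816.12279
P_0 = D_1/(1+r)^1 + D_2/(1+r)^2 + D_3/(1+r)^3 + D_4/(1+r)^4 + D_5/(1+r)^5 + TV/(1+r)^5
    = 124346.95731 + 121749.33695 + 119205.98114 + 116715.75628 + 114277.55247 + 1210139.13460 = 1806434.71875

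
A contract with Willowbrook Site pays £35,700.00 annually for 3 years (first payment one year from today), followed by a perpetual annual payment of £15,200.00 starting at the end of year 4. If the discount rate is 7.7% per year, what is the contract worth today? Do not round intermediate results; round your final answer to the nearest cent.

£250520.38

PV of 3-year annuity: £35,700.00 × [1 − (1+0.077)^−3] / 0.077 = 92502.67242
Perpetuity value at year 3: £15,200.00 / 0.077 = 197402.59740
PV of perpetuity: 197402.59740 / (1+0.077)^3 = 158017.70607
Total PV = 92502.67242 + 158017.70607 = 250520.37848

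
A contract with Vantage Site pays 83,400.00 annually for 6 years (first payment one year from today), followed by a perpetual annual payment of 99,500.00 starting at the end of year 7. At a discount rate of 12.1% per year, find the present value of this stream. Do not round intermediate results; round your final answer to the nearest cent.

PV of 6-year annuity: 83,400.00 × [1 − (1+0.121)^−6] / 0.121 = 341922.43273
Perpetuity value at year 6: 99,500.00 / 0.121 = 822314.04959
PV of perpetuity: 822314.04959 / (1+0.121)^6 = 414385.00813
Total PV = 341922.43273 + 414385.00813 = 756307.44087

756307.44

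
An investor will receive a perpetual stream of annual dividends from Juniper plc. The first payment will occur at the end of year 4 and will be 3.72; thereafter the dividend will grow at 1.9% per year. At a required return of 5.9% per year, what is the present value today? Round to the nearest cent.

78.31

Value at end of year 3: C₁ / (r − g) = 3.72 / (0.059 − 0.019) = 93.0000
Discount to today: PV = 93.0000 / (1 + 0.059)^3 = 93.0000 / 1.187648 = 78.31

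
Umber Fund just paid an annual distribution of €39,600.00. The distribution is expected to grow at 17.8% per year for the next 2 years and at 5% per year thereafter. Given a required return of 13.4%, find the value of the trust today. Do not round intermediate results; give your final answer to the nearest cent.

€618027.06

D_1 = 46648.80000
D_2 = 54952.28640
Terminal value at year 2: TV = D_2×(1+g_2)/(r−g_2) = 57699.90072/0.084 = 686903.58000
P_0 = D_1/(1+r)^1 + D_2/(1+r)^2 + TV/(1+r)^2
    = 41136.50794 + 42732.63346 + 534157.91831 = 618027.05971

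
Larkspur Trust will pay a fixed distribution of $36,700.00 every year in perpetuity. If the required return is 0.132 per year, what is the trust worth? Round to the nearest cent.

$278030.30

Level perpetuity: PV = C / r = $36,700.00 / 0.132 = $278,030.30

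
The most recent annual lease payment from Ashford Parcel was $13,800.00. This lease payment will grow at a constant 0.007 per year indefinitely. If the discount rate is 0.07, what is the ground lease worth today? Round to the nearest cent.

$220580.95

D₁ = D₀ × (1 + g) = $13,800.00 × 1.007 = $13,896.6000
Growing perpetuity: P = D₁ / (r − g) = $13,896.6000 / (0.07 − 0.007) = $220,580.95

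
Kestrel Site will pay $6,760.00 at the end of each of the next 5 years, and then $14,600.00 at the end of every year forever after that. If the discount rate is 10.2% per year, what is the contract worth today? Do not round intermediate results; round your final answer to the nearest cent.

$113568.71

PV of 5-year annuity: $6,760.00 × [1 − (1+0.102)^−5] / 0.102 = 25495.32389
Perpetuity value at year 5: $14,600.00 / 0.102 = 143137.25490
PV of perpetuity: 143137.25490 / (1+0.102)^5 = 88073.38970
Total PV = 25495.32389 + 88073.38970 = 113568.71359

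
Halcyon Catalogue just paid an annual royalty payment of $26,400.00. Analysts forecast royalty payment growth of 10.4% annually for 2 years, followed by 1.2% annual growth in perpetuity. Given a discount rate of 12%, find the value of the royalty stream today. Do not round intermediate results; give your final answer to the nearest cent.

$292034.29

D_1 = 29145.60000
D_2 = 32176.74240
Terminal value at year 2: TV = D_2×(1+g_2)/(r−g_2) = 32562.86331/0.108 = 301507.99360
P_0 = D_1/(1+r)^1 + D_2/(1+r)^2 + TV/(1+r)^2
    = 26022.85714 + 25651.10204 + 240360.32653 = 292034.28571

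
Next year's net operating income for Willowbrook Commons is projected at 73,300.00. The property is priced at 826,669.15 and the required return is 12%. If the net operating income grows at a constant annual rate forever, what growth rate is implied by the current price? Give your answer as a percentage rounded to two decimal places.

P = D₁/(r−g) ⇒ g = r − D₁/P = 0.12 − 73,300.00/826,669.15 = 0.031331

3.13%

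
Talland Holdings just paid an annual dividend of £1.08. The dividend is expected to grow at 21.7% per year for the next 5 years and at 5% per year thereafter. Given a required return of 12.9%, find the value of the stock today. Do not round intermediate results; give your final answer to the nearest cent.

D_1 = 1.31436
D_2 = 1.59958
D_3 = 1.94668
D_4 = 2.36911
D_5 = 2.88321
Terminal value at year 5: TV = D_5×(1+g_2)/(r−g_2) = 3.02737/0.079 = 38.32118
P_0 = D_1/(1+r)^1 + D_2/(1+r)^2 + D_3/(1+r)^3 + D_4/(1+r)^4 + D_5/(1+r)^5 + TV/(1+r)^5
    = 1.16418 + 1.25492 + 1.35274 + 1.45818 + 1.57183 + 20.89148 = 27.69333

£27.69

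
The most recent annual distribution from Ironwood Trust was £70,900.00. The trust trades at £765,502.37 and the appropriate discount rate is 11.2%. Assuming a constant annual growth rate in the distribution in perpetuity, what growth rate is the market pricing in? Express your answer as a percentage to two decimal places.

1.77%

P = D₀(1+g)/(r−g) ⇒ P(r−g) = D₀(1+g) ⇒ g(P+D₀) = P·r − D₀
g = (P·r − D₀)/(P + D₀) = (£765,502.37×0.112 − £70,900.00) / (£765,502.37 + £70,900.00) = 0.017738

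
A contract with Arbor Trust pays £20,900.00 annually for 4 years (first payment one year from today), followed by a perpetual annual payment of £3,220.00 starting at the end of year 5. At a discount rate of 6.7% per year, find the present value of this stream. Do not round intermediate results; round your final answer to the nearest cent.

£108353.42

PV of 4-year annuity: £20,900.00 × [1 − (1+0.067)^−4] / 0.067 = 71274.81614
Perpetuity value at year 4: £3,220.00 / 0.067 = 48059.70149
PV of perpetuity: 48059.70149 / (1+0.067)^4 = 37078.60542
Total PV = 71274.81614 + 37078.60542 = 108353.42156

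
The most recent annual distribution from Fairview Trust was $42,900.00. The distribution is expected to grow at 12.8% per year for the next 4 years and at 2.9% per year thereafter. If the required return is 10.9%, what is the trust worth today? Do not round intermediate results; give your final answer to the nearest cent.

D_1 = 48391.20000
D_2 = 54585.27360
D_3 = 61572.18862
D_4 = 69453.42876
Terminal value at year 4: TV = D_4×(1+g_2)/(r−g_2) = 71467.57820/0.08 = 893344.72748
P_0 = D_1/(1+r)^1 + D_2/(1+r)^2 + D_3/(1+r)^3 + D_4/(1+r)^4 + TV/(1+r)^4
    = 43634.98647 + 44382.56514 + 45142.95174 + 45916.36570 + 590599.25385 = 769676.12291

$769676.12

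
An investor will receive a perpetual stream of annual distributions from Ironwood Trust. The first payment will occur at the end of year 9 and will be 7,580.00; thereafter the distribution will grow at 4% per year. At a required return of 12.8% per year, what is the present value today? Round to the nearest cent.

Value at end of year 8: C₁ / (r − g) = 7,580.00 / (0.128 − 0.04) = 86,136.3636
Discount to today: PV = 86,136.3636 / (1 + 0.128)^8 = 86,136.3636 / 2.621035 = 32,863.49

32863.49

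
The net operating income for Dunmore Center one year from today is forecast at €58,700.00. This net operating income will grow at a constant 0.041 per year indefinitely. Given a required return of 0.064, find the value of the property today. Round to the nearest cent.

€2552173.91

Growing perpetuity: P = D₁ / (r − g) = €58,700.0000 / (0.064 − 0.041) = €2,552,173.91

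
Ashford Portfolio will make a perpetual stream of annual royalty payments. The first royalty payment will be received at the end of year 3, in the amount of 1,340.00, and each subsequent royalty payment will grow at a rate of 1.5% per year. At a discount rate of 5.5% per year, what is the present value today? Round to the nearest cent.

30098.16

Value at end of year 2: C₁ / (r − g) = 1,340.00 / (0.055 − 0.015) = 33,500.0000
Discount to today: PV = 33,500.0000 / (1 + 0.055)^2 = 33,500.0000 / 1.113025 = 30,098.16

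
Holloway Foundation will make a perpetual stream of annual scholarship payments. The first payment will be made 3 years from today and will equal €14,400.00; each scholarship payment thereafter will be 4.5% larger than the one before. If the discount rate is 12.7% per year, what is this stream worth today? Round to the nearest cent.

Value at end of year 2: C₁ / (r − g) = €14,400.00 / (0.127 − 0.045) = €175,609.7561
Discount to today: PV = €175,609.7561 / (1 + 0.127)^2 = €175,609.7561 / 1.270129 = €138,261.35

€138261.35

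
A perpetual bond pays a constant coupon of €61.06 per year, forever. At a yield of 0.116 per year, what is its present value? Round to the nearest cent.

Level perpetuity: PV = C / r = €61.06 / 0.116 = €526.38

€526.38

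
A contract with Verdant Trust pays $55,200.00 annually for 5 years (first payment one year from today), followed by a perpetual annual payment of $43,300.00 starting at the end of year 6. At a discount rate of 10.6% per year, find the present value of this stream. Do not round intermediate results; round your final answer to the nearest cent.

$452917.90

PV of 5-year annuity: $55,200.00 × [1 − (1+0.106)^−5] / 0.106 = 206083.09579
Perpetuity value at year 5: $43,300.00 / 0.106 = 408490.56604
PV of perpetuity: 408490.56604 / (1+0.106)^5 = 246834.80430
Total PV = 206083.09579 + 246834.80430 = 452917.90009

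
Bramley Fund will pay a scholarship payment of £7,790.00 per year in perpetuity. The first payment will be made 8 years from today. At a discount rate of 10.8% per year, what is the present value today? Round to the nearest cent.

Value at end of year 7: C / r = £7,790.00 / 0.108 = £72,129.6296
Discount to today: PV = £72,129.6296 / (1 + 0.108)^7 = £72,129.6296 / 2.050115 = £35,183.20

£35183.20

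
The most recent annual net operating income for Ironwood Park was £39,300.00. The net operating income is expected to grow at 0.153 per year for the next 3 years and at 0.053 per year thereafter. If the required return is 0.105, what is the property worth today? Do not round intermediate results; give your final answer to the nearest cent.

D_1 = 45312.90000
D_2 = 52245.77370
D_3 = 60239.37708
Terminal value at year 3: TV = D_3×(1+g_2)/(r−g_2) = 63432.06406/0.052 = 1219847.38579
P_0 = D_1/(1+r)^1 + D_2/(1+r)^2 + D_3/(1+r)^3 + TV/(1+r)^3
    = 41007.14932 + 42788.45536 + 44647.13939 + 904104.57262 = 1032547.31669

£1032547.32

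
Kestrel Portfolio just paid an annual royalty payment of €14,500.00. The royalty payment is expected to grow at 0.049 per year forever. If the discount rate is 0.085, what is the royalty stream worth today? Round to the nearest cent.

D₁ = D₀ × (1 + g) = €14,500.00 × 1.049 = €15,210.5000
Growing perpetuity: P = D₁ / (r − g) = €15,210.5000 / (0.085 − 0.049) = €422,513.89

€422513.89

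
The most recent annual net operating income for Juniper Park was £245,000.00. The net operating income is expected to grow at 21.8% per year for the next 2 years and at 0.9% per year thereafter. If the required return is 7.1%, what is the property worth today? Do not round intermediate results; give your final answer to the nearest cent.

£5752308.67

D_1 = 298410.00000
D_2 = 363463.38000
Terminal value at year 2: TV = D_2×(1+g_2)/(r−g_2) = 366734.55042/0.062 = 5915073.39387
P_0 = D_1/(1+r)^1 + D_2/(1+r)^2 + TV/(1+r)^2
    = 278627.45098 + 316870.43445 + 5156810.77997 = 5752308.66540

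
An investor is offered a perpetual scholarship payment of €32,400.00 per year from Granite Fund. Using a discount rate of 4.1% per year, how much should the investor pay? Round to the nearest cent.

Level perpetuity: PV = C / r = €32,400.00 / 0.041 = €790,243.90

€790243.90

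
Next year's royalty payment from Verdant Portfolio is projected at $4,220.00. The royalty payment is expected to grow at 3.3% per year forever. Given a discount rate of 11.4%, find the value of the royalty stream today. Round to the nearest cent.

$52098.77

Growing perpetuity: P = D₁ / (r − g) = $4,220.0000 / (0.114 − 0.033) = $52,098.77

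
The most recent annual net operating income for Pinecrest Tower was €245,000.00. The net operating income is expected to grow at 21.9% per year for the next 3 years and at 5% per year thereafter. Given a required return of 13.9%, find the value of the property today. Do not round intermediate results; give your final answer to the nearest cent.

D_1 = 298655.00000
D_2 = 364060.44500
D_3 = 443789.68246
Terminal value at year 3: TV = D_3×(1+g_2)/(r−g_2) = 465979.16658/0.089 = 5235720.97278
P_0 = D_1/(1+r)^1 + D_2/(1+r)^2 + D_3/(1+r)^3 + TV/(1+r)^3
    = 262208.07726 + 280624.79911 + 300335.05716 + 3543278.76429 = 4386446.69782

€4386446.70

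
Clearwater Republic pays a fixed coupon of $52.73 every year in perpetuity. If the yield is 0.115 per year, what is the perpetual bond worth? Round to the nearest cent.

$458.52

Level perpetuity: PV = C / r = $52.73 / 0.115 = $458.52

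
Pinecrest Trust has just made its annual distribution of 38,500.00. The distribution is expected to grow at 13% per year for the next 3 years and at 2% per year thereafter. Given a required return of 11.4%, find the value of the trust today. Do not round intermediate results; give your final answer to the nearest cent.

554876.08

D_1 = 43505.00000
D_2 = 49160.65000
D_3 = 55551.53450
Terminal value at year 3: TV = D_3×(1+g_2)/(r−g_2) = 56662.56519/0.094 = 602793.24670
P_0 = D_1/(1+r)^1 + D_2/(1+r)^2 + D_3/(1+r)^3 + TV/(1+r)^3
    = 39052.96230 + 39613.86660 + 40182.82699 + 436026.42049 = 554876.07637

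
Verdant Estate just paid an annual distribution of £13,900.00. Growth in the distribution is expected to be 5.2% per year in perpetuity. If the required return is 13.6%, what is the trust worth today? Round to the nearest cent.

D₁ = D₀ × (1 + g) = £13,900.00 × 1.052 = £14,622.8000
Growing perpetuity: P = D₁ / (r − g) = £14,622.8000 / (0.136 − 0.052) = £174,080.95

£174080.95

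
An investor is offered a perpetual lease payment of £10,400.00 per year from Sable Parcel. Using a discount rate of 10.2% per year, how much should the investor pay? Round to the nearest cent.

£101960.78

Level perpetuity: PV = C / r = £10,400.00 / 0.102 = £101,960.78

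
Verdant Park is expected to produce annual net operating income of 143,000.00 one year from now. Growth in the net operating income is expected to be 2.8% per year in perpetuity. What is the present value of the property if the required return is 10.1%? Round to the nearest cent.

1958904.11

Growing perpetuity: P = D₁ / (r − g) = 143,000.0000 / (0.101 − 0.028) = 1,958,904.11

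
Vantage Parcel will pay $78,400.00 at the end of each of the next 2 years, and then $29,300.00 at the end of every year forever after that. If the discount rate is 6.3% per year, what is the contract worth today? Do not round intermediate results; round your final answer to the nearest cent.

$554721.91

PV of 2-year annuity: $78,400.00 × [1 − (1+0.063)^−2] / 0.063 = 143135.96214
Perpetuity value at year 2: $29,300.00 / 0.063 = 465079.36508
PV of perpetuity: 465079.36508 / (1+0.063)^2 = 411585.95066
Total PV = 143135.96214 + 411585.95066 = 554721.91280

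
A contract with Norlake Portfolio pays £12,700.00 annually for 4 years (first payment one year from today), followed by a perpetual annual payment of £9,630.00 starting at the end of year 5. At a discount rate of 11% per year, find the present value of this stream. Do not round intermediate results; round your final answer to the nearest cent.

£97069.96

PV of 4-year annuity: £12,700.00 × [1 − (1+0.11)^−4] / 0.11 = 39401.06026
Perpetuity value at year 4: £9,630.00 / 0.11 = 87545.45455
PV of perpetuity: 87545.45455 / (1+0.11)^4 = 57668.90255
Total PV = 39401.06026 + 57668.90255 = 97069.96281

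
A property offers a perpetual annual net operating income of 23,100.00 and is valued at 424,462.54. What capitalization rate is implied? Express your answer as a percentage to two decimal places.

5.44%

P = C/r ⇒ r = C/P = 23,100.00/424,462.54 = 0.054422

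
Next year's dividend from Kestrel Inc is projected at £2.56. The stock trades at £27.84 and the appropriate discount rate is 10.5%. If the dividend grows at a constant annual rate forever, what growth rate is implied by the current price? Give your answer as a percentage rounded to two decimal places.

1.30%

P = D₁/(r−g) ⇒ g = r − D₁/P = 0.105 − £2.56/£27.84 = 0.013046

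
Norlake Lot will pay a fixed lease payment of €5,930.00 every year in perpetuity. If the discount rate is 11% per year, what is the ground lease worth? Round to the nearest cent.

€53909.09

Level perpetuity: PV = C / r = €5,930.00 / 0.11 = €53,909.09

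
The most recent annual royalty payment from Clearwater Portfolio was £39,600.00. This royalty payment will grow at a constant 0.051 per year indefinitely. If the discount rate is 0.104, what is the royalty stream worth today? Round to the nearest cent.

£785275.47

D₁ = D₀ × (1 + g) = £39,600.00 × 1.051 = £41,619.6000
Growing perpetuity: P = D₁ / (r − g) = £41,619.6000 / (0.104 − 0.051) = £785,275.47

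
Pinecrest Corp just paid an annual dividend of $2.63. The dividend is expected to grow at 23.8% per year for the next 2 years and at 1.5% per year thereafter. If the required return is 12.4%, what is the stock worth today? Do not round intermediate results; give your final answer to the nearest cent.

$35.80

D_1 = 3.25594
D_2 = 4.03085
Terminal value at year 2: TV = D_2×(1+g_2)/(r−g_2) = 4.09132/0.109 = 37.53501
P_0 = D_1/(1+r)^1 + D_2/(1+r)^2 + TV/(1+r)^2
    = 2.89674 + 3.19054 + 29.71009 = 35.79737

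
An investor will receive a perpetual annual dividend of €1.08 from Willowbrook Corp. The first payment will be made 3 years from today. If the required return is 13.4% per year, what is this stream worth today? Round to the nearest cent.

€6.27

Value at end of year 2: C / r = €1.08 / 0.134 = €8.0597
Discount to today: PV = €8.0597 / (1 + 0.134)^2 = €8.0597 / 1.285956 = €6.27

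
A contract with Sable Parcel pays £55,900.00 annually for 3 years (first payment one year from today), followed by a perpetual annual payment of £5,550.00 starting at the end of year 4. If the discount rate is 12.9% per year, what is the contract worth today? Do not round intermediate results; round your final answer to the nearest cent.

PV of 3-year annuity: £55,900.00 × [1 − (1+0.129)^−3] / 0.129 = 132212.86874
Perpetuity value at year 3: £5,550.00 / 0.129 = 43023.25581
PV of perpetuity: 43023.25581 / (1+0.129)^3 = 29896.57564
Total PV = 132212.86874 + 29896.57564 = 162109.44438

£162109.44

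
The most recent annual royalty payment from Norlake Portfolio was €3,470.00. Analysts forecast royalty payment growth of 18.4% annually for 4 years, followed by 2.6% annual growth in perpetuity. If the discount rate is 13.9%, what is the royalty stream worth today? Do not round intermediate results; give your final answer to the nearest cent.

€52094.53

D_1 = 4108.48000
D_2 = 4864.44032
D_3 = 5759.49734
D_4 = 6819.24485
Terminal value at year 4: TV = D_4×(1+g_2)/(r−g_2) = 6996.54522/0.113 = 61916.32934
P_0 = D_1/(1+r)^1 + D_2/(1+r)^2 + D_3/(1+r)^3 + D_4/(1+r)^4 + TV/(1+r)^4
    = 3607.09394 + 3749.60424 + 3897.74488 + 4051.73831 + 36788.34963 = 52094.53100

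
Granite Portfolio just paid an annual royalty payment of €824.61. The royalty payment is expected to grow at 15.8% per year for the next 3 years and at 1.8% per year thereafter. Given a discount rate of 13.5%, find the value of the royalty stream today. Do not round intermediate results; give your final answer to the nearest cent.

D_1 = 954.89838
D_2 = 1105.77232
D_3 = 1280.48435
Terminal value at year 3: TV = D_3×(1+g_2)/(r−g_2) = 1303.53307/0.117 = 11141.30829
P_0 = D_1/(1+r)^1 + D_2/(1+r)^2 + D_3/(1+r)^3 + TV/(1+r)^3
    = 841.32016 + 858.36894 + 875.76320 + 7619.88833 = 10195.34063

€10195.34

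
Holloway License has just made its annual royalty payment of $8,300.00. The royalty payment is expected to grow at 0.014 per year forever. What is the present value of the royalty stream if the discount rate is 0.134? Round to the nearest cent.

D₁ = D₀ × (1 + g) = $8,300.00 × 1.014 = $8,416.2000
Growing perpetuity: P = D₁ / (r − g) = $8,416.2000 / (0.134 − 0.014) = $70,135.00

$70135.00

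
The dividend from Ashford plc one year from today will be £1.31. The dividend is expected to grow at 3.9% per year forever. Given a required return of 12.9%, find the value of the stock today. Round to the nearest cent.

£14.56

Growing perpetuity: P = D₁ / (r − g) = £1.3100 / (0.129 − 0.039) = £14.56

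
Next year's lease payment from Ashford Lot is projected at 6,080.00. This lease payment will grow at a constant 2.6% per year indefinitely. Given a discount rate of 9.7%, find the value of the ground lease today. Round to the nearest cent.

85633.80

Growing perpetuity: P = D₁ / (r − g) = 6,080.0000 / (0.097 − 0.026) = 85,633.80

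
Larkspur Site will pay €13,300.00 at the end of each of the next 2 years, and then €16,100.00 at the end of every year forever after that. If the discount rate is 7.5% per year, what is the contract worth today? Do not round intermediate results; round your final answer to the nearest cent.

PV of 2-year annuity: €13,300.00 × [1 − (1+0.075)^−2] / 0.075 = 23881.01677
Perpetuity value at year 2: €16,100.00 / 0.075 = 214666.66667
PV of perpetuity: 214666.66667 / (1+0.075)^2 = 185758.06742
Total PV = 23881.01677 + 185758.06742 = 209639.08419

€209639.08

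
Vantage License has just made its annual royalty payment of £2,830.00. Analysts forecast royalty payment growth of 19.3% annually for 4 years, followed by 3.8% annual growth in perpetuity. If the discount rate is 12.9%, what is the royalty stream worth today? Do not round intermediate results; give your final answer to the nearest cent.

D_1 = 3376.19000
D_2 = 4027.79467
D_3 = 4805.15904
D_4 = 5732.55474
Terminal value at year 4: TV = D_4×(1+g_2)/(r−g_2) = 5950.39182/0.091 = 65388.92106
P_0 = D_1/(1+r)^1 + D_2/(1+r)^2 + D_3/(1+r)^3 + D_4/(1+r)^4 + TV/(1+r)^4
    = 2990.42516 + 3159.94438 + 3339.07321 + 3528.35636 + 40246.52645 = 53264.32556

£53264.33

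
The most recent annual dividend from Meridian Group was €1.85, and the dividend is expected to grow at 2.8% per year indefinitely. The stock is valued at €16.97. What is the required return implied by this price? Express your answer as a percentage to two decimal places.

14.01%

D₁ = €1.85 × 1.028 = €1.9018
P = D₁/(r − g) ⇒ r = D₁/P + g = €1.9018/€16.97 + 0.028 = 0.112068 + 0.028 = 0.140068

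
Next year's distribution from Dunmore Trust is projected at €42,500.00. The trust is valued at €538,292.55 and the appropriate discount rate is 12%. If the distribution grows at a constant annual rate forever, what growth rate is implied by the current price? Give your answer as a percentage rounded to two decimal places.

4.10%

P = D₁/(r−g) ⇒ g = r − D₁/P = 0.12 − €42,500.00/€538,292.55 = 0.041047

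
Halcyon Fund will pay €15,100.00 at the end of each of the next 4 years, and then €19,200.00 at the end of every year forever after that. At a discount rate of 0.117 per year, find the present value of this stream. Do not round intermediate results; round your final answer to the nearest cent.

€151570.34

PV of 4-year annuity: €15,100.00 × [1 − (1+0.117)^−4] / 0.117 = 46155.27395
Perpetuity value at year 4: €19,200.00 / 0.117 = 164102.56410
PV of perpetuity: 164102.56410 / (1+0.117)^4 = 105415.06345
Total PV = 46155.27395 + 105415.06345 = 151570.33740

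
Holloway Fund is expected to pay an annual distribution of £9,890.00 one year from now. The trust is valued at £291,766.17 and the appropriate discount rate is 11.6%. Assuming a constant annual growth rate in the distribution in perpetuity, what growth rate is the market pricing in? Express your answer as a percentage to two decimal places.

8.21%

P = D₁/(r−g) ⇒ g = r − D₁/P = 0.116 − £9,890.00/£291,766.17 = 0.082103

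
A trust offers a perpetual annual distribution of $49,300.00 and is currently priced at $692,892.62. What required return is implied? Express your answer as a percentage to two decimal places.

P = C/r ⇒ r = C/P = $49,300.00/$692,892.62 = 0.071151

7.12%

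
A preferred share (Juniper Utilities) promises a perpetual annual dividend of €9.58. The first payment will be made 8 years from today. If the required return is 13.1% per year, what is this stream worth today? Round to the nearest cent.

€30.89

Value at end of year 7: C / r = €9.58 / 0.131 = €73.1298
Discount to today: PV = €73.1298 / (1 + 0.131)^7 = €73.1298 / 2.367218 = €30.89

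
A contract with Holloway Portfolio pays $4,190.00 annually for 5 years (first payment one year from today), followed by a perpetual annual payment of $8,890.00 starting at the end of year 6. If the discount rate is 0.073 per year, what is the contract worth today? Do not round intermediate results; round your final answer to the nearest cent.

PV of 5-year annuity: $4,190.00 × [1 − (1+0.073)^−5] / 0.073 = 17042.70616
Perpetuity value at year 5: $8,890.00 / 0.073 = 121780.82192
PV of perpetuity: 121780.82192 / (1+0.073)^5 = 85620.99905
Total PV = 17042.70616 + 85620.99905 = 102663.70522

$102663.71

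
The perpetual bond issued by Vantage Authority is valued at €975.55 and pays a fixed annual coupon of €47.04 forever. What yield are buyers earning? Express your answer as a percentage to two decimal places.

P = C/r ⇒ r = C/P = €47.04/€975.55 = 0.048219

4.82%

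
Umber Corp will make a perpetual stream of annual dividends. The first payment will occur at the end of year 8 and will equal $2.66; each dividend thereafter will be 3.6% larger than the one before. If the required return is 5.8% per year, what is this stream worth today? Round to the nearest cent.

Value at end of year 7: C₁ / (r − g) = $2.66 / (0.058 − 0.036) = $120.9091
Discount to today: PV = $120.9091 / (1 + 0.058)^7 = $120.9091 / 1.483883 = $81.48

$81.48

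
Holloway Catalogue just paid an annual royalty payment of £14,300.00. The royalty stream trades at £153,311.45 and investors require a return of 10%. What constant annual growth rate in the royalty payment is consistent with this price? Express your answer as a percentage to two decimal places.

0.62%

P = D₀(1+g)/(r−g) ⇒ P(r−g) = D₀(1+g) ⇒ g(P+D₀) = P·r − D₀
g = (P·r − D₀)/(P + D₀) = (£153,311.45×0.1 − £14,300.00) / (£153,311.45 + £14,300.00) = 0.006152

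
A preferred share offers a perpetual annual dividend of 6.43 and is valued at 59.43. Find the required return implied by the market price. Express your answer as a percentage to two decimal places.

10.82%

P = C/r ⇒ r = C/P = 6.43/59.43 = 0.108195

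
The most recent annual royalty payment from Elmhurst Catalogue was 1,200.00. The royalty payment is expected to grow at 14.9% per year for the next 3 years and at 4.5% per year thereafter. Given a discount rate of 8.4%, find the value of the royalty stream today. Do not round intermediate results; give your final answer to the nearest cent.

42341.00

D_1 = 1378.80000
D_2 = 1584.24120
D_3 = 1820.29314
Terminal value at year 3: TV = D_3×(1+g_2)/(r−g_2) = 1902.20633/0.039 = 48774.52128
P_0 = D_1/(1+r)^1 + D_2/(1+r)^2 + D_3/(1+r)^3 + TV/(1+r)^3
    = 1271.95572 + 1348.22613 + 1429.06994 + 38291.74595 = 42340.99774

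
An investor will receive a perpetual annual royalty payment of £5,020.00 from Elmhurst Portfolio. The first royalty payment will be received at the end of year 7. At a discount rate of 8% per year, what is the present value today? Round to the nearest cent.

Value at end of year 6: C / r = £5,020.00 / 0.08 = £62,750.0000
Discount to today: PV = £62,750.0000 / (1 + 0.08)^6 = £62,750.0000 / 1.586874 = £39,543.14

£39543.14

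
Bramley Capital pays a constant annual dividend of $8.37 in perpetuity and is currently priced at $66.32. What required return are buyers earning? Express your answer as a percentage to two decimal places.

P = C/r ⇒ r = C/P = $8.37/$66.32 = 0.126206

12.62%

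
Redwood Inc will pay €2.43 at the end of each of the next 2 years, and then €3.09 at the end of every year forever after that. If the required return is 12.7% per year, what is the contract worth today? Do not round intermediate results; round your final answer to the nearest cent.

€23.23

PV of 2-year annuity: €2.43 × [1 − (1+0.127)^−2] / 0.127 = 4.06936
Perpetuity value at year 2: €3.09 / 0.127 = 24.33071
PV of perpetuity: 24.33071 / (1+0.127)^2 = 19.15609
Total PV = 4.06936 + 19.15609 = 23.22545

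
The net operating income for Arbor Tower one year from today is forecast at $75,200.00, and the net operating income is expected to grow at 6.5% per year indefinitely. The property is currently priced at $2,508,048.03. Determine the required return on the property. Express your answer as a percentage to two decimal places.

P = D₁/(r − g) ⇒ r = D₁/P + g = $75,200.0000/$2,508,048.03 + 0.065 = 0.029983 + 0.065 = 0.094983

9.50%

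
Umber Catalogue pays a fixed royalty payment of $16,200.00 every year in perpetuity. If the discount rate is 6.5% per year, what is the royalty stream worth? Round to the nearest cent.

$249230.77

Level perpetuity: PV = C / r = $16,200.00 / 0.065 = $249,230.77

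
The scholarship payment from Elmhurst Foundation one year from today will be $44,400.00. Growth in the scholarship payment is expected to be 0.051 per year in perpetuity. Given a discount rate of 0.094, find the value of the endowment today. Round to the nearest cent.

Growing perpetuity: P = D₁ / (r − g) = $44,400.0000 / (0.094 − 0.051) = $1,032,558.14

$1032558.14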